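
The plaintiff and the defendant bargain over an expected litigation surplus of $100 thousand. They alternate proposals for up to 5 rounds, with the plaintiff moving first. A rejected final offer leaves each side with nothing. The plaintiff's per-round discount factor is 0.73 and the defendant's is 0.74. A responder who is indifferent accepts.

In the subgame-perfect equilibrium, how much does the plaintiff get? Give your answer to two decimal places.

69.23

By backward induction:
Round 5 (the plaintiff proposes): rejection yields 0 for the defendant; the plaintiff offers 0 and keeps 100.
Round 4 (the defendant proposes): the plaintiff can get 100 next round, worth 0.73 × 100 = 73 now; the defendant offers that and keeps 27.
Round 3 (the plaintiff proposes): the defendant can get 27 next round, worth 0.74 × 27 = 19.98 now, so the plaintiff offers 19.98, keeping 80.02.
Round 2 (the defendant proposes): the plaintiff can get 80.02 next round, worth 0.73 × 80.02 = 58.4146 now, so the defendant offers 58.4146, keeping 41.5854.
Round 1 (the plaintiff proposes): the defendant can get 41.5854 next round, worth 0.74 × 41.5854 = 30.773196 now. The plaintiff offers 30.773196 and keeps 100 − 30.773196 = 69.226804.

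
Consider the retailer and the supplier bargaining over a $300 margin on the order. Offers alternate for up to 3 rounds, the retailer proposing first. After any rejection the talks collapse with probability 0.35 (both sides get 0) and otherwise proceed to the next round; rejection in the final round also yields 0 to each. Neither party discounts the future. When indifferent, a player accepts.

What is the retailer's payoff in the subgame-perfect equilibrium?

Round 3 (the retailer proposes): rejection yields 0 for the supplier; the retailer offers 0 and keeps 300.
Round 2 (the supplier proposes): rejecting gives the retailer an expected 0.65 × 300 = 195, so the supplier offers 195, keeping 105.
Round 1 (the retailer proposes): rejecting gives the supplier an expected 0.65 × 105 = 68.25; the retailer offers that and keeps 231.75.

231.75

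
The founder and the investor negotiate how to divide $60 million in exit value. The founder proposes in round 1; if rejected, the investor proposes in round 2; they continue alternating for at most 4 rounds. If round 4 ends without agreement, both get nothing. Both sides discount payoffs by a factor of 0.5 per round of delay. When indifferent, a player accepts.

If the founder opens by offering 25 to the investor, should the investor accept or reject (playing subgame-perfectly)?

Work out the investor's continuation value if the offer is rejected.
Round 4 (the investor proposes): the founder will accept anything ≥ 0, so the investor offers 0 and keeps 60.
Round 3 (the founder proposes): the investor can get 60 next round, worth 0.5 × 60 = 30 now; the founder offers that and keeps 30.
Round 2 (the investor proposes): the founder can get 30 next round, worth 0.5 × 30 = 15 now. The investor offers 15 and keeps 60 − 15 = 45.
So by rejecting in round 1, the investor gets 45 next round, worth 0.5 × 45 = 22.5 now.
Offer 25 ≥ 22.5, so the investor accepts.

Accept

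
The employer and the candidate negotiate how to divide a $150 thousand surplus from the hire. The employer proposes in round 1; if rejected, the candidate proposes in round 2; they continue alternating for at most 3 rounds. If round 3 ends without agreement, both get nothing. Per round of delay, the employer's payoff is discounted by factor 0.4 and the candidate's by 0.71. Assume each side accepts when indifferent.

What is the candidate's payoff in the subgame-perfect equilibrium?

Round 3 (the employer proposes): rejection yields 0 for the candidate; the employer offers 0 and keeps 150.
Round 2 (the candidate proposes): the employer can get 150 next round, worth 0.4 × 150 = 60 now. The candidate offers 60 and keeps 150 − 60 = 90.
Round 1 (the employer proposes): the candidate can get 90 next round, worth 0.71 × 90 = 63.9 now. The employer offers 63.9 and keeps 150 − 63.9 = 86.1.

63.9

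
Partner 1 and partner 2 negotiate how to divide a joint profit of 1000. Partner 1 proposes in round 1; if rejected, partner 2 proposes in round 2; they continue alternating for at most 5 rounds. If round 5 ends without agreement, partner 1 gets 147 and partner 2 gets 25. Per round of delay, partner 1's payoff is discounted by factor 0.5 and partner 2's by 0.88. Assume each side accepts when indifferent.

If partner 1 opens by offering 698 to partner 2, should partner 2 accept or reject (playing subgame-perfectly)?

Round 5 (partner 1 proposes): partner 2 gets 25 if talks fail, so partner 1 offers 25 and keeps 975.
Round 4 (partner 2 proposes): partner 1 can get 975 next round, worth 0.5 × 975 = 487.5 now. Partner 2 offers 487.5 and keeps 1000 − 487.5 = 512.5.
Round 3 (partner 1 proposes): partner 2 can get 512.5 next round, worth 0.88 × 512.5 = 451 now, so partner 1 offers 451, keeping 549.
Round 2 (partner 2 proposes): partner 1 can get 549 next round, worth 0.5 × 549 = 274.5 now; partner 2 offers that and keeps 725.5.
So by rejecting in round 1, partner 2 gets 725.5 next round, worth 0.88 × 725.5 = 638.44 now.
Offer 698 ≥ 638.44, so partner 2 accepts.

Accept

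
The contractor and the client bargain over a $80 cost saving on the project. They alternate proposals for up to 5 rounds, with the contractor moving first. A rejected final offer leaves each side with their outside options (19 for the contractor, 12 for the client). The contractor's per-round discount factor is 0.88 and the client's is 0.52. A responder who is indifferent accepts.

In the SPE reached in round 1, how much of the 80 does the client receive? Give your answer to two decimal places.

9.79

Round 5 (the contractor proposes): the client gets 12 if talks fail, so the contractor offers 12 and keeps 68.
Round 4 (the client proposes): the contractor can get 68 next round, worth 0.88 × 68 = 59.84 now; the client offers that and keeps 20.16.
Round 3 (the contractor proposes): the client can get 20.16 next round, worth 0.52 × 20.16 = 10.4832 now; the contractor offers that and keeps 69.5168.
Round 2 (the client proposes): the contractor can get 69.5168 next round, worth 0.88 × 69.5168 = 61.174784 now, so the client offers 61.174784, keeping 18.825216.
Round 1 (the contractor proposes): the client can get 18.825216 next round, worth 0.52 × 18.825216 = 9.78911232 now, so the contractor offers 9.78911232, keeping 70.21088768.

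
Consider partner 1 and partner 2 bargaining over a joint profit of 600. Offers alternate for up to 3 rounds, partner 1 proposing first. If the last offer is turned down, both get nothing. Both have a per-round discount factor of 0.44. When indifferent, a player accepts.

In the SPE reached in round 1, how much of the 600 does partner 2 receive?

147.84

Work backward from the last round.
Round 3 (partner 1 proposes): partner 2 will accept anything ≥ 0, so partner 1 offers 0 and keeps 600.
Round 2 (partner 2 proposes): partner 1 can get 600 next round, worth 0.44 × 600 = 264 now; partner 2 offers that and keeps 336.
Round 1 (partner 1 proposes): partner 2 can get 336 next round, worth 0.44 × 336 = 147.84 now. Partner 1 offers 147.84 and keeps 600 − 147.84 = 452.16.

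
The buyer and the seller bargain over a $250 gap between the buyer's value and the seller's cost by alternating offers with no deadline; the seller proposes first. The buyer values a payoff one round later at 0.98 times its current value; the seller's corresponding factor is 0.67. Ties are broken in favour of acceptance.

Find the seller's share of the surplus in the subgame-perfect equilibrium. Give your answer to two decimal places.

In a stationary SPE each proposer offers the other exactly their discounted continuation value.
If the seller keeps x when proposing and the buyer keeps y when proposing, then x = 250 − 0.98y and y = 250 − 0.67x.
Solving: x = 250(1 − 0.98) / (1 − 0.67·0.98) = 5 / 0.3434 ≈ 14.5603.
The buyer gets 250 − 14.5603 ≈ 235.4397.

14.56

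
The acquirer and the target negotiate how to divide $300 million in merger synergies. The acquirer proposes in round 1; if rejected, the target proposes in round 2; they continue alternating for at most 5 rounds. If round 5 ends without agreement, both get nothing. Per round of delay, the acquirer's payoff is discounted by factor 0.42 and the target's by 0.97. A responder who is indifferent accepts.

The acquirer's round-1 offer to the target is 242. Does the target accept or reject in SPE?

Accept

Round 5 (the acquirer proposes): the target will accept anything ≥ 0, so the acquirer offers 0 and keeps 300.
Round 4 (the target proposes): the acquirer can get 300 next round, worth 0.42 × 300 = 126 now. The target offers 126 and keeps 300 − 126 = 174.
Round 3 (the acquirer proposes): the target can get 174 next round, worth 0.97 × 174 = 168.78 now, so the acquirer offers 168.78, keeping 131.22.
Round 2 (the target proposes): the acquirer can get 131.22 next round, worth 0.42 × 131.22 = 55.1124 now; the target offers that and keeps 244.8876.
So by rejecting in round 1, the target gets 244.8876 next round, worth 0.97 × 244.8876 = 237.540972 now.
Offer 242 ≥ 237.540972, so the target accepts.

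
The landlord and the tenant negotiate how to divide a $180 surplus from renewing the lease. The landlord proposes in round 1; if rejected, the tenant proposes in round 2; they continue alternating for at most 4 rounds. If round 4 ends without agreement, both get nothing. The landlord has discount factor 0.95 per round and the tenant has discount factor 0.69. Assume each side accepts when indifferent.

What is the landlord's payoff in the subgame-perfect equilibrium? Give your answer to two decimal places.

92.38

Round 4 (the tenant proposes): the landlord will accept anything ≥ 0, so the tenant offers 0 and keeps 180.
Round 3 (the landlord proposes): the tenant can get 180 next round, worth 0.69 × 180 = 124.2 now, so the landlord offers 124.2, keeping 55.8.
Round 2 (the tenant proposes): the landlord can get 55.8 next round, worth 0.95 × 55.8 = 53.01 now. The tenant offers 53.01 and keeps 180 − 53.01 = 126.99.
Round 1 (the landlord proposes): the tenant can get 126.99 next round, worth 0.69 × 126.99 = 87.6231 now. The landlord offers 87.6231 and keeps 180 − 87.6231 = 92.3769.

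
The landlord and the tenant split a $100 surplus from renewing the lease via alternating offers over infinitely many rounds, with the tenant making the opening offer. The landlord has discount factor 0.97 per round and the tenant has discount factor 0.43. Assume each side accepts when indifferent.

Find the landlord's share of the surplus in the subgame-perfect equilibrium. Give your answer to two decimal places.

In a stationary SPE each proposer offers the other exactly their discounted continuation value.
If the tenant keeps x when proposing and the landlord keeps y when proposing, then x = 100 − 0.97y and y = 100 − 0.43x.
Solving: x = 100(1 − 0.97) / (1 − 0.43·0.97) = 3 / 0.5829 ≈ 5.1467.
The landlord gets 100 − 5.1467 ≈ 94.8533.

94.85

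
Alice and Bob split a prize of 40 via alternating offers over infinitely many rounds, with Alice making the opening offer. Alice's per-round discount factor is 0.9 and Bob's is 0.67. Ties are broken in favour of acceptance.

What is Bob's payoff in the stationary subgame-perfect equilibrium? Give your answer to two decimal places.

6.75

When Alice proposes, Bob accepts any offer worth at least 0.67 times what Bob would get by proposing next round; and vice versa.
This gives x = 40 − 0.67y and y = 40 − 0.9x, where x and y are each side's share when it proposes.
Hence (1 − 0.67·0.9)x = 40(1 − 0.67), i.e. 0.397·x = 13.2.
x ≈ 33.2494; Bob's share is 40 − x ≈ 6.7506.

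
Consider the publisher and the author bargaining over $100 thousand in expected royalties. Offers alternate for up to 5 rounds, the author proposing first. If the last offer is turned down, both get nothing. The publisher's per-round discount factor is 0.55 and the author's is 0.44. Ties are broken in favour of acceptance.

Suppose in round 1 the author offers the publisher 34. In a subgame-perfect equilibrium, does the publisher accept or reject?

Reject

Round 5 (the author proposes): rejection yields 0 for the publisher; the author offers 0 and keeps 100.
Round 4 (the publisher proposes): the author can get 100 next round, worth 0.44 × 100 = 44 now, so the publisher offers 44, keeping 56.
Round 3 (the author proposes): the publisher can get 56 next round, worth 0.55 × 56 = 30.8 now, so the author offers 30.8, keeping 69.2.
Round 2 (the publisher proposes): the author can get 69.2 next round, worth 0.44 × 69.2 = 30.448 now. The publisher offers 30.448 and keeps 100 − 30.448 = 69.552.
So by rejecting in round 1, the publisher gets 69.552 next round, worth 0.55 × 69.552 = 38.2536 now.
Offer 34 < 38.2536, so the publisher rejects.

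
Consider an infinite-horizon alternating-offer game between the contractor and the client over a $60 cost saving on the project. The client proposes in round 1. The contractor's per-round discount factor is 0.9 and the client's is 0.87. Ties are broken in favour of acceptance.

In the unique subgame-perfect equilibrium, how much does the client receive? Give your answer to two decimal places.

27.65

In a stationary SPE each proposer offers the other exactly their discounted continuation value.
If the client keeps x when proposing and the contractor keeps y when proposing, then x = 60 − 0.9y and y = 60 − 0.87x.
Solving: x = 60(1 − 0.9) / (1 − 0.87·0.9) = 6 / 0.217 ≈ 27.6498.
The contractor gets 60 − 27.6498 ≈ 32.3502.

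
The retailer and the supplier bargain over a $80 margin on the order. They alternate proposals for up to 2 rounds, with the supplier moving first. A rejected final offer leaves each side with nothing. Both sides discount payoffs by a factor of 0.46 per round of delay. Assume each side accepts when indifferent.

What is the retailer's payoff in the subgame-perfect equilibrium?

Work backward from the last round.
Round 2 (the retailer proposes): rejection yields 0 for the supplier; the retailer offers 0 and keeps 80.
Round 1 (the supplier proposes): the retailer can get 80 next round, worth 0.46 × 80 = 36.8 now; the supplier offers that and keeps 43.2.

36.8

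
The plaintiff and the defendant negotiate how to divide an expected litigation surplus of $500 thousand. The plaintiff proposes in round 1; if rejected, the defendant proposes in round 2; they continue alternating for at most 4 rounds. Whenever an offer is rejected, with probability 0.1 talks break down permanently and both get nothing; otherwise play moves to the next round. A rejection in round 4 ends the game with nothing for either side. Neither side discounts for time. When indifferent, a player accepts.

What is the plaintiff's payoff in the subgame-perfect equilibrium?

Round 4 (the defendant proposes): the plaintiff will accept anything ≥ 0, so the defendant offers 0 and keeps 500.
Round 3 (the plaintiff proposes): rejecting gives the defendant an expected 0.9 × 500 = 450, so the plaintiff offers 450, keeping 50.
Round 2 (the defendant proposes): rejecting gives the plaintiff an expected 0.9 × 50 = 45. The defendant offers 45 and keeps 500 − 45 = 455.
Round 1 (the plaintiff proposes): rejecting gives the defendant an expected 0.9 × 455 = 409.5. The plaintiff offers 409.5 and keeps 500 − 409.5 = 90.5.

90.5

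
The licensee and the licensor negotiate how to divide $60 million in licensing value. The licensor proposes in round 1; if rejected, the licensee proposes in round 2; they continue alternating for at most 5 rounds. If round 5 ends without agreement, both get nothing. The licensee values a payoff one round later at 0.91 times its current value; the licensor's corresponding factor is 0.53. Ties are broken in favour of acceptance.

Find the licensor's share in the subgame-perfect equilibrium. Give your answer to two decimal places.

21.96

Work backward from the last round.
Round 5 (the licensor proposes): the licensee will accept anything ≥ 0, so the licensor offers 0 and keeps 60.
Round 4 (the licensee proposes): the licensor can get 60 next round, worth 0.53 × 60 = 31.8 now, so the licensee offers 31.8, keeping 28.2.
Round 3 (the licensor proposes): the licensee can get 28.2 next round, worth 0.91 × 28.2 = 25.662 now, so the licensor offers 25.662, keeping 34.338.
Round 2 (the licensee proposes): the licensor can get 34.338 next round, worth 0.53 × 34.338 = 18.19914 now. The licensee offers 18.19914 and keeps 60 − 18.19914 = 41.80086.
Round 1 (the licensor proposes): the licensee can get 41.80086 next round, worth 0.91 × 41.80086 = 38.0387826 now, so the licensor offers 38.0387826, keeping 21.9612174.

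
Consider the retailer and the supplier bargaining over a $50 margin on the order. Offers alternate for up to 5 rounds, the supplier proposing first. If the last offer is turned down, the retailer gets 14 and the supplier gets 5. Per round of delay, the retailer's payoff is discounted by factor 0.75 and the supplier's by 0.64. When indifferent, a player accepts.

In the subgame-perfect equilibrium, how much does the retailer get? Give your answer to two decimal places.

Round 5 (the supplier proposes): the retailer gets 14 if talks fail, so the supplier offers 14 and keeps 36.
Round 4 (the retailer proposes): the supplier can get 36 next round, worth 0.64 × 36 = 23.04 now, so the retailer offers 23.04, keeping 26.96.
Round 3 (the supplier proposes): the retailer can get 26.96 next round, worth 0.75 × 26.96 = 20.22 now. The supplier offers 20.22 and keeps 50 − 20.22 = 29.78.
Round 2 (the retailer proposes): the supplier can get 29.78 next round, worth 0.64 × 29.78 = 19.0592 now. The retailer offers 19.0592 and keeps 50 − 19.0592 = 30.9408.
Round 1 (the supplier proposes): the retailer can get 30.9408 next round, worth 0.75 × 30.9408 = 23.2056 now; the supplier offers that and keeps 26.7944.

23.21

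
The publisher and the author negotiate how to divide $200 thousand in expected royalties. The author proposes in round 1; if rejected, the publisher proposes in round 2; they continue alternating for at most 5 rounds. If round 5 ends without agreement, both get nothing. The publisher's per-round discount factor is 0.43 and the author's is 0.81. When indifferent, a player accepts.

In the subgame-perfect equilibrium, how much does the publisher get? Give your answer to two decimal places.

22.03

By backward induction:
Round 5 (the author proposes): the publisher will accept anything ≥ 0, so the author offers 0 and keeps 200.
Round 4 (the publisher proposes): the author can get 200 next round, worth 0.81 × 200 = 162 now; the publisher offers that and keeps 38.
Round 3 (the author proposes): the publisher can get 38 next round, worth 0.43 × 38 = 16.34 now. The author offers 16.34 and keeps 200 − 16.34 = 183.66.
Round 2 (the publisher proposes): the author can get 183.66 next round, worth 0.81 × 183.66 = 148.7646 now; the publisher offers that and keeps 51.2354.
Round 1 (the author proposes): the publisher can get 51.2354 next round, worth 0.43 × 51.2354 = 22.031222 now. The author offers 22.031222 and keeps 200 − 22.031222 = 177.968778.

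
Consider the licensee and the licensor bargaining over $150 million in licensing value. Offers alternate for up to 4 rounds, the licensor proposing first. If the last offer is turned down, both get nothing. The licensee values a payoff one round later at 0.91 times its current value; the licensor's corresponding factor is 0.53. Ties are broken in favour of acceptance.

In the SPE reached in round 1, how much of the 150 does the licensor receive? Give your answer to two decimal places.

20.01

Round 4 (the licensee proposes): rejection yields 0 for the licensor; the licensee offers 0 and keeps 150.
Round 3 (the licensor proposes): the licensee can get 150 next round, worth 0.91 × 150 = 136.5 now, so the licensor offers 136.5, keeping 13.5.
Round 2 (the licensee proposes): the licensor can get 13.5 next round, worth 0.53 × 13.5 = 7.155 now. The licensee offers 7.155 and keeps 150 − 7.155 = 142.845.
Round 1 (the licensor proposes): the licensee can get 142.845 next round, worth 0.91 × 142.845 = 129.98895 now, so the licensor offers 129.98895, keeping 20.01105.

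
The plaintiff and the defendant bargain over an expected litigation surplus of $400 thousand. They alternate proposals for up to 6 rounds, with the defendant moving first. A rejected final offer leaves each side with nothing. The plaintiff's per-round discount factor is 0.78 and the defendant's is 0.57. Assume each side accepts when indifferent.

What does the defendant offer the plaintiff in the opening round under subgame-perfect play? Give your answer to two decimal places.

Work backward from the last round.
Round 6 (the plaintiff proposes): the defendant will accept anything ≥ 0, so the plaintiff offers 0 and keeps 400.
Round 5 (the defendant proposes): the plaintiff can get 400 next round, worth 0.78 × 400 = 312 now; the defendant offers that and keeps 88.
Round 4 (the plaintiff proposes): the defendant can get 88 next round, worth 0.57 × 88 = 50.16 now, so the plaintiff offers 50.16, keeping 349.84.
Round 3 (the defendant proposes): the plaintiff can get 349.84 next round, worth 0.78 × 349.84 = 272.8752 now. The defendant offers 272.8752 and keeps 400 − 272.8752 = 127.1248.
Round 2 (the plaintiff proposes): the defendant can get 127.1248 next round, worth 0.57 × 127.1248 = 72.461136 now; the plaintiff offers that and keeps 327.538864.
Round 1 (the defendant proposes): the plaintiff can get 327.538864 next round, worth 0.78 × 327.538864 = 255.48031392 now, so the defendant offers 255.48031392, keeping 144.51968608.

255.48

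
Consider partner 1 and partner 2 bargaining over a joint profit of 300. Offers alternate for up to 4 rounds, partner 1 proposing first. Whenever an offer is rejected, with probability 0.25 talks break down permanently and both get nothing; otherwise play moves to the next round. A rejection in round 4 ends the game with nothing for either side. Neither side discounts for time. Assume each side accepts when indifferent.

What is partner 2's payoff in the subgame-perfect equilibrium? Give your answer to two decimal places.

By backward induction:
Round 4 (partner 2 proposes): rejection yields 0 for partner 1; partner 2 offers 0 and keeps 300.
Round 3 (partner 1 proposes): rejecting gives partner 2 an expected 0.75 × 300 = 225; partner 1 offers that and keeps 75.
Round 2 (partner 2 proposes): rejecting gives partner 1 an expected 0.75 × 75 = 56.25; partner 2 offers that and keeps 243.75.
Round 1 (partner 1 proposes): rejecting gives partner 2 an expected 0.75 × 243.75 = 182.8125, so partner 1 offers 182.8125, keeping 117.1875.

182.81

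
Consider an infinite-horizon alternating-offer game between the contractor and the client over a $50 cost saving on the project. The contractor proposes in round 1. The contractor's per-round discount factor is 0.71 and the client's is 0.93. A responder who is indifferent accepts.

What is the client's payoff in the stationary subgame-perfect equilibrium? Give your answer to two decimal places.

In a stationary SPE each proposer offers the other exactly their discounted continuation value.
If the contractor keeps x when proposing and the client keeps y when proposing, then x = 50 − 0.93y and y = 50 − 0.71x.
Solving: x = 50(1 − 0.93) / (1 − 0.71·0.93) = 3.5 / 0.3397 ≈ 10.3032.
The client gets 50 − 10.3032 ≈ 39.6968.

39.70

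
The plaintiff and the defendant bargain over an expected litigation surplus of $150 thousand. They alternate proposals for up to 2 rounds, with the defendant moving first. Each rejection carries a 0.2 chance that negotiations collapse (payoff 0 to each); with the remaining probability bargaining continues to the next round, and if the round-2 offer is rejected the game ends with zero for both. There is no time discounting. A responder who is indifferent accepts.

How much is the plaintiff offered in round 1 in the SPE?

Round 2 (the plaintiff proposes): rejection yields 0 for the defendant; the plaintiff offers 0 and keeps 150.
Round 1 (the defendant proposes): rejecting gives the plaintiff an expected 0.8 × 150 = 120. The defendant offers 120 and keeps 150 − 120 = 30.

120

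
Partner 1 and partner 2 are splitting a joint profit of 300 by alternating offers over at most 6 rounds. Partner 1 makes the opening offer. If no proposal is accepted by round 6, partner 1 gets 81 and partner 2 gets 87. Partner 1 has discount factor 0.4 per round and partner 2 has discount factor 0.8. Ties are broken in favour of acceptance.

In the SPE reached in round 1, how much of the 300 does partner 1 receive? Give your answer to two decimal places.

Round 6 (partner 2 proposes): partner 1 gets 81 if talks fail, so partner 2 offers 81 and keeps 219.
Round 5 (partner 1 proposes): partner 2 can get 219 next round, worth 0.8 × 219 = 175.2 now, so partner 1 offers 175.2, keeping 124.8.
Round 4 (partner 2 proposes): partner 1 can get 124.8 next round, worth 0.4 × 124.8 = 49.92 now. Partner 2 offers 49.92 and keeps 300 − 49.92 = 250.08.
Round 3 (partner 1 proposes): partner 2 can get 250.08 next round, worth 0.8 × 250.08 = 200.064 now, so partner 1 offers 200.064, keeping 99.936.
Round 2 (partner 2 proposes): partner 1 can get 99.936 next round, worth 0.4 × 99.936 = 39.9744 now, so partner 2 offers 39.9744, keeping 260.0256.
Round 1 (partner 1 proposes): partner 2 can get 260.0256 next round, worth 0.8 × 260.0256 = 208.02048 now, so partner 1 offers 208.02048, keeping 91.97952.

91.98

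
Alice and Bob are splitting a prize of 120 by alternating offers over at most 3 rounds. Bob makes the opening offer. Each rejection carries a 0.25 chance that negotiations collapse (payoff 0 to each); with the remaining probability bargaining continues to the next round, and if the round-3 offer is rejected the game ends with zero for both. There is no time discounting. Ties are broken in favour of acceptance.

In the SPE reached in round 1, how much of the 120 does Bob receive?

Round 3 (Bob proposes): Alice will accept anything ≥ 0, so Bob offers 0 and keeps 120.
Round 2 (Alice proposes): rejecting gives Bob an expected 0.75 × 120 = 90, so Alice offers 90, keeping 30.
Round 1 (Bob proposes): rejecting gives Alice an expected 0.75 × 30 = 22.5. Bob offers 22.5 and keeps 120 − 22.5 = 97.5.

97.5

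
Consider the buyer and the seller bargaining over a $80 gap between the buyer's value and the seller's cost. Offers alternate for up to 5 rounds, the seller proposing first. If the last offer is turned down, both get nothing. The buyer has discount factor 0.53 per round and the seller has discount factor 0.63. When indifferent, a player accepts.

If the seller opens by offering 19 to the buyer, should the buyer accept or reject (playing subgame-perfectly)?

Reject

Work out the buyer's continuation value if the offer is rejected.
Round 5 (the seller proposes): the buyer will accept anything ≥ 0, so the seller offers 0 and keeps 80.
Round 4 (the buyer proposes): the seller can get 80 next round, worth 0.63 × 80 = 50.4 now. The buyer offers 50.4 and keeps 80 − 50.4 = 29.6.
Round 3 (the seller proposes): the buyer can get 29.6 next round, worth 0.53 × 29.6 = 15.688 now; the seller offers that and keeps 64.312.
Round 2 (the buyer proposes): the seller can get 64.312 next round, worth 0.63 × 64.312 = 40.51656 now. The buyer offers 40.51656 and keeps 80 − 40.51656 = 39.48344.
So by rejecting in round 1, the buyer gets 39.48344 next round, worth 0.53 × 39.48344 = 20.9262232 now.
Offer 19 < 20.9262232, so the buyer rejects.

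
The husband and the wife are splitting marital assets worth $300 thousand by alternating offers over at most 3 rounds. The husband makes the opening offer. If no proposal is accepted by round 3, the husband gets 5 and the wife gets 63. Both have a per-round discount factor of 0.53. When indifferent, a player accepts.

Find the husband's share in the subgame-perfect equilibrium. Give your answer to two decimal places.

Round 3 (the husband proposes): the wife gets 63 if talks fail, so the husband offers 63 and keeps 237.
Round 2 (the wife proposes): the husband can get 237 next round, worth 0.53 × 237 = 125.61 now; the wife offers that and keeps 174.39.
Round 1 (the husband proposes): the wife can get 174.39 next round, worth 0.53 × 174.39 = 92.4267 now; the husband offers that and keeps 207.5733.

207.57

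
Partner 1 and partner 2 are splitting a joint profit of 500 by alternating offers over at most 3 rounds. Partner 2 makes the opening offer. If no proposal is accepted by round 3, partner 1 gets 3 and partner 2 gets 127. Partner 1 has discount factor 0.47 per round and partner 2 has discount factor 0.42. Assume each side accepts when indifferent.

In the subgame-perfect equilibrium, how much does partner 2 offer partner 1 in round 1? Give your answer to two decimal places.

136.89

Round 3 (partner 2 proposes): partner 1 gets 3 if talks fail, so partner 2 offers 3 and keeps 497.
Round 2 (partner 1 proposes): partner 2 can get 497 next round, worth 0.42 × 497 = 208.74 now; partner 1 offers that and keeps 291.26.
Round 1 (partner 2 proposes): partner 1 can get 291.26 next round, worth 0.47 × 291.26 = 136.8922 now. Partner 2 offers 136.8922 and keeps 500 − 136.8922 = 363.1078.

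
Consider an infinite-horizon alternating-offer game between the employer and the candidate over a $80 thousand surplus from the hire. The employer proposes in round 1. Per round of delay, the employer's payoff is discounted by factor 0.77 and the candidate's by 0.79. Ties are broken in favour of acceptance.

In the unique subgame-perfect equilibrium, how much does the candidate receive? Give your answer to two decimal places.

When the employer proposes, the candidate accepts any offer worth at least 0.79 times what the candidate would get by proposing next round; and vice versa.
This gives x = 80 − 0.79y and y = 80 − 0.77x, where x and y are each side's share when it proposes.
Hence (1 − 0.79·0.77)x = 80(1 − 0.79), i.e. 0.3917·x = 16.8.
x ≈ 42.8900; the candidate's share is 80 − x ≈ 37.1100.

37.11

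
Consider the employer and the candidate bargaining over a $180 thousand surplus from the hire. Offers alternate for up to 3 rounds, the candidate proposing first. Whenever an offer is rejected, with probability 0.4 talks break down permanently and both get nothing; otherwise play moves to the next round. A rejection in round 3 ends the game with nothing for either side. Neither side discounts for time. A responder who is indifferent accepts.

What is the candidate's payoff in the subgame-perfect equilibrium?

136.8

Round 3 (the candidate proposes): the employer will accept anything ≥ 0, so the candidate offers 0 and keeps 180.
Round 2 (the employer proposes): rejecting gives the candidate an expected 0.6 × 180 = 108. The employer offers 108 and keeps 180 − 108 = 72.
Round 1 (the candidate proposes): rejecting gives the employer an expected 0.6 × 72 = 43.2, so the candidate offers 43.2, keeping 136.8.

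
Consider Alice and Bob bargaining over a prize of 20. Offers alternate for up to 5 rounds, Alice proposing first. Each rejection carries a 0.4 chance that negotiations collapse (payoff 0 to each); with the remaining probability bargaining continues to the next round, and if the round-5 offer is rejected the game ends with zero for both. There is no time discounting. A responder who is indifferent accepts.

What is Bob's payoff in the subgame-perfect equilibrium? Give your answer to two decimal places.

6.53

By backward induction:
Round 5 (Alice proposes): rejection yields 0 for Bob; Alice offers 0 and keeps 20.
Round 4 (Bob proposes): rejecting gives Alice an expected 0.6 × 20 = 12, so Bob offers 12, keeping 8.
Round 3 (Alice proposes): rejecting gives Bob an expected 0.6 × 8 = 4.8, so Alice offers 4.8, keeping 15.2.
Round 2 (Bob proposes): rejecting gives Alice an expected 0.6 × 15.2 = 9.12. Bob offers 9.12 and keeps 20 − 9.12 = 10.88.
Round 1 (Alice proposes): rejecting gives Bob an expected 0.6 × 10.88 = 6.528, so Alice offers 6.528, keeping 13.472.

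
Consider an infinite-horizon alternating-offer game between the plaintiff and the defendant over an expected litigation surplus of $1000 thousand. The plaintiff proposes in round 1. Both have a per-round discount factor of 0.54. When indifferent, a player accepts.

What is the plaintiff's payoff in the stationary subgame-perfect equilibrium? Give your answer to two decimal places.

In a stationary SPE each proposer offers the other exactly their discounted continuation value.
If the plaintiff keeps x when proposing and the defendant keeps y when proposing, then x = 1000 − 0.54y and y = 1000 − 0.54x.
Solving: x = 1000(1 − 0.54) / (1 − 0.54·0.54) = 460 / 0.7084 ≈ 649.3506.
The defendant gets 1000 − 649.3506 ≈ 350.6494.

649.35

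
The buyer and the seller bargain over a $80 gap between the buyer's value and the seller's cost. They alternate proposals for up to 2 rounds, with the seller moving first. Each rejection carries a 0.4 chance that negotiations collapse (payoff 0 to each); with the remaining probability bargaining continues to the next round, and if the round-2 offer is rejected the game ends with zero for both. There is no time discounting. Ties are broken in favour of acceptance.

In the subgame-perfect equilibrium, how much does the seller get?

32

Round 2 (the buyer proposes): rejection yields 0 for the seller; the buyer offers 0 and keeps 80.
Round 1 (the seller proposes): rejecting gives the buyer an expected 0.6 × 80 = 48. The seller offers 48 and keeps 80 − 48 = 32.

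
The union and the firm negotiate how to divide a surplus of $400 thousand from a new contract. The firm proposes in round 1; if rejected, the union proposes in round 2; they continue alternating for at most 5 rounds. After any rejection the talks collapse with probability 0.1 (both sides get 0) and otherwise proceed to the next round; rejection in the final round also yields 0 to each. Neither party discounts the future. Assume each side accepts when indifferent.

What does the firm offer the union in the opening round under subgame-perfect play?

Round 5 (the firm proposes): the union will accept anything ≥ 0, so the firm offers 0 and keeps 400.
Round 4 (the union proposes): rejecting gives the firm an expected 0.9 × 400 = 360. The union offers 360 and keeps 400 − 360 = 40.
Round 3 (the firm proposes): rejecting gives the union an expected 0.9 × 40 = 36, so the firm offers 36, keeping 364.
Round 2 (the union proposes): rejecting gives the firm an expected 0.9 × 364 = 327.6. The union offers 327.6 and keeps 400 − 327.6 = 72.4.
Round 1 (the firm proposes): rejecting gives the union an expected 0.9 × 72.4 = 65.16, so the firm offers 65.16, keeping 334.84.

65.16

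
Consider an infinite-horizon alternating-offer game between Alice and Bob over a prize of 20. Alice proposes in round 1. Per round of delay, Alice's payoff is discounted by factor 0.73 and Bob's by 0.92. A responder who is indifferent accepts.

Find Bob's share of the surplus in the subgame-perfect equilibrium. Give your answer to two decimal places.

15.13

When Alice proposes, Bob accepts any offer worth at least 0.92 times what Bob would get by proposing next round; and vice versa.
This gives x = 20 − 0.92y and y = 20 − 0.73x, where x and y are each side's share when it proposes.
Hence (1 − 0.92·0.73)x = 20(1 − 0.92), i.e. 0.3284·x = 1.6.
x ≈ 4.8721; Bob's share is 20 − x ≈ 15.1279.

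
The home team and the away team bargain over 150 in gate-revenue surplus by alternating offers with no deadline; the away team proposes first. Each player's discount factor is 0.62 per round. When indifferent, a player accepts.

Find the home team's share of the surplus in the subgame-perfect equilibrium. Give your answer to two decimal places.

In a stationary SPE each proposer offers the other exactly their discounted continuation value.
If the away team keeps x when proposing and the home team keeps y when proposing, then x = 150 − 0.62y and y = 150 − 0.62x.
Solving: x = 150(1 − 0.62) / (1 − 0.62·0.62) = 57 / 0.6156 ≈ 92.5926.
The home team gets 150 − 92.5926 ≈ 57.4074.

57.41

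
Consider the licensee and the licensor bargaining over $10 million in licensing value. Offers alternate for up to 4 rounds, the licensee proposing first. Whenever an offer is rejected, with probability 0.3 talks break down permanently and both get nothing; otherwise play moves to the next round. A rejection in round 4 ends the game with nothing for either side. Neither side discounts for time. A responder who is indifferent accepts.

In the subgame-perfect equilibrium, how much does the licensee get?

Round 4 (the licensor proposes): the licensee will accept anything ≥ 0, so the licensor offers 0 and keeps 10.
Round 3 (the licensee proposes): rejecting gives the licensor an expected 0.7 × 10 = 7, so the licensee offers 7, keeping 3.
Round 2 (the licensor proposes): rejecting gives the licensee an expected 0.7 × 3 = 2.1, so the licensor offers 2.1, keeping 7.9.
Round 1 (the licensee proposes): rejecting gives the licensor an expected 0.7 × 7.9 = 5.53; the licensee offers that and keeps 4.47.

4.47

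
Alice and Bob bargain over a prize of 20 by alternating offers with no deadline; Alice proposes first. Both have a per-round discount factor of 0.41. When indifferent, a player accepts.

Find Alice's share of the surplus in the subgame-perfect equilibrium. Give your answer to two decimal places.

Let x be Alice's share when Alice proposes and y be Bob's share when Bob proposes.
Bob accepts iff offered ≥ 0.41·y, so x = 20 − 0.41y. Symmetrically y = 20 − 0.41x.
Substituting: x = 20 − 0.41(20 − 0.41x), giving x(1 − 0.41·0.41) = 20(1 − 0.41).
So x = 20 × 0.59 / 0.8319 ≈ 14.1844, and Bob receives 20 − x ≈ 5.8156.

14.18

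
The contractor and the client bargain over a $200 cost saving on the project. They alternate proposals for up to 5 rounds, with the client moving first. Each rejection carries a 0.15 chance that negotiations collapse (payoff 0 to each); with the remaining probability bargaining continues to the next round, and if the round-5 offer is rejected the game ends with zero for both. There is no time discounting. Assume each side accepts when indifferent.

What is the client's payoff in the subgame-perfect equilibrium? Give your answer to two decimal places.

Round 5 (the client proposes): rejection yields 0 for the contractor; the client offers 0 and keeps 200.
Round 4 (the contractor proposes): rejecting gives the client an expected 0.85 × 200 = 170; the contractor offers that and keeps 30.
Round 3 (the client proposes): rejecting gives the contractor an expected 0.85 × 30 = 25.5; the client offers that and keeps 174.5.
Round 2 (the contractor proposes): rejecting gives the client an expected 0.85 × 174.5 = 148.325; the contractor offers that and keeps 51.675.
Round 1 (the client proposes): rejecting gives the contractor an expected 0.85 × 51.675 = 43.92375, so the client offers 43.92375, keeping 156.07625.

156.08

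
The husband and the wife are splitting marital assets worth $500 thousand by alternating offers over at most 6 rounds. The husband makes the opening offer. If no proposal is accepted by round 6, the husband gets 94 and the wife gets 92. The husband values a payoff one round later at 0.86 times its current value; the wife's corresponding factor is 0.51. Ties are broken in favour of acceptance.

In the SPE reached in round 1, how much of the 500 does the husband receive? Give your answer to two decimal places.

408.81

Round 6 (the wife proposes): the husband gets 94 if talks fail, so the wife offers 94 and keeps 406.
Round 5 (the husband proposes): the wife can get 406 next round, worth 0.51 × 406 = 207.06 now, so the husband offers 207.06, keeping 292.94.
Round 4 (the wife proposes): the husband can get 292.94 next round, worth 0.86 × 292.94 = 251.9284 now, so the wife offers 251.9284, keeping 248.0716.
Round 3 (the husband proposes): the wife can get 248.0716 next round, worth 0.51 × 248.0716 = 126.516516 now, so the husband offers 126.516516, keeping 373.483484.
Round 2 (the wife proposes): the husband can get 373.483484 next round, worth 0.86 × 373.483484 = 321.19579624 now. The wife offers 321.19579624 and keeps 500 − 321.19579624 = 178.80420376.
Round 1 (the husband proposes): the wife can get 178.80420376 next round, worth 0.51 × 178.80420376 = 91.1901439176 now. The husband offers 91.1901439176 and keeps 500 − 91.1901439176 = 408.8098560824.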